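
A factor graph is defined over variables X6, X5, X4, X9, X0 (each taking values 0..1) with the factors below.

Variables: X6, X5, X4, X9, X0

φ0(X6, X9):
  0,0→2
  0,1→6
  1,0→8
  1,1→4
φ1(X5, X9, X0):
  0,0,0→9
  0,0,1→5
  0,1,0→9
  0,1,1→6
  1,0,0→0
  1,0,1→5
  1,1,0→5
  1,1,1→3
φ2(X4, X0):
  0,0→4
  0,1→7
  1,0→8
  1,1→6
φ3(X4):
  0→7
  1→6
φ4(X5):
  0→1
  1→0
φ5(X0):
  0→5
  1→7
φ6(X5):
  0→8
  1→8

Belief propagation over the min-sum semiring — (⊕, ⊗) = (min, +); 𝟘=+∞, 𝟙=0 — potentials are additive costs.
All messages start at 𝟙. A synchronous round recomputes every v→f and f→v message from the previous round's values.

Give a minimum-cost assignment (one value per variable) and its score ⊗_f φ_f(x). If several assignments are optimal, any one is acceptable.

assignment: (X6=0, X5=1, X4=0, X9=0, X0=0); score = 26

init: all messages = 𝟙 over 2 values
r1 m[φ0→X6] = [2, 4]
r1 m[φ0→X9] = [2, 4]
r1 m[φ1→X5] = [5, 0]
r1 m[φ1→X9] = [0, 3]
r1 m[φ1→X0] = [0, 3]
r1 m[φ2→X4] = [4, 6]
r1 m[φ2→X0] = [4, 6]
r1 m[φ3→X4] = [7, 6]
r1 m[φ4→X5] = [1, 0]
r1 m[φ5→X0] = [5, 7]
r1 m[φ6→X5] = [8, 8]
r1 m[X6→φ0] = [0, 0]
r1 m[X5→φ1] = [0, 0]
r1 m[X5→φ4] = [0, 0]
r1 m[X5→φ6] = [0, 0]
r1 m[X4→φ2] = [0, 0]
r1 m[X4→φ3] = [0, 0]
r1 m[X9→φ0] = [0, 0]
r1 m[X9→φ1] = [0, 0]
r1 m[X0→φ1] = [0, 0]
r1 m[X0→φ2] = [0, 0]
r1 m[X0→φ5] = [0, 0]
r2 m[φ0→X6] = [2, 4]
r2 m[φ0→X9] = [2, 4]
r2 m[φ1→X5] = [5, 0]
r2 m[φ1→X9] = [0, 3]
r2 m[φ1→X0] = [0, 3]
r2 m[φ2→X4] = [4, 6]
r2 m[φ2→X0] = [4, 6]
r2 m[φ3→X4] = [7, 6]
r2 m[φ4→X5] = [1, 0]
r2 m[φ5→X0] = [5, 7]
r2 m[φ6→X5] = [8, 8]
r2 m[X6→φ0] = [0, 0]
r2 m[X5→φ1] = [9, 8]
r2 m[X5→φ4] = [13, 8]
r2 m[X5→φ6] = [6, 0]
r2 m[X4→φ2] = [7, 6]
r2 m[X4→φ3] = [4, 6]
r2 m[X9→φ0] = [0, 3]
r2 m[X9→φ1] = [2, 4]
r2 m[X0→φ1] = [9, 13]
r2 m[X0→φ2] = [5, 10]
r2 m[X0→φ5] = [4, 9]
r3 m[φ0→X6] = [2, 7]
r3 m[φ0→X9] = [2, 4]
r3 m[φ1→X5] = [20, 11]
r3 m[φ1→X9] = [17, 22]
r3 m[φ1→X0] = [10, 15]
r3 m[φ2→X4] = [9, 13]
r3 m[φ2→X0] = [11, 12]
r3 m[φ3→X4] = [7, 6]
r3 m[φ4→X5] = [1, 0]
r3 m[φ5→X0] = [5, 7]
r3 m[φ6→X5] = [8, 8]
r3 m[X6→φ0] = [0, 0]
r3 m[X5→φ1] = [9, 8]
r3 m[X5→φ4] = [13, 8]
r3 m[X5→φ6] = [6, 0]
r3 m[X4→φ2] = [7, 6]
r3 m[X4→φ3] = [4, 6]
r3 m[X9→φ0] = [0, 3]
r3 m[X9→φ1] = [2, 4]
r3 m[X0→φ1] = [9, 13]
r3 m[X0→φ2] = [5, 10]
r3 m[X0→φ5] = [4, 9]
r4 m[φ0→X6] = [2, 7]
r4 m[φ0→X9] = [2, 4]
r4 m[φ1→X5] = [20, 11]
r4 m[φ1→X9] = [17, 22]
r4 m[φ1→X0] = [10, 15]
r4 m[φ2→X4] = [9, 13]
r4 m[φ2→X0] = [11, 12]
r4 m[φ3→X4] = [7, 6]
r4 m[φ4→X5] = [1, 0]
r4 m[φ5→X0] = [5, 7]
r4 m[φ6→X5] = [8, 8]
r4 m[X6→φ0] = [0, 0]
r4 m[X5→φ1] = [9, 8]
r4 m[X5→φ4] = [28, 19]
r4 m[X5→φ6] = [21, 11]
r4 m[X4→φ2] = [7, 6]
r4 m[X4→φ3] = [9, 13]
r4 m[X9→φ0] = [17, 22]
r4 m[X9→φ1] = [2, 4]
r4 m[X0→φ1] = [16, 19]
r4 m[X0→φ2] = [15, 22]
r4 m[X0→φ5] = [21, 27]
r5 m[φ0→X6] = [19, 25]
r5 m[φ0→X9] = [2, 4]
r5 m[φ1→X5] = [26, 18]
r5 m[φ1→X9] = [24, 29]
r5 m[φ1→X0] = [10, 15]
r5 m[φ2→X4] = [19, 23]
r5 m[φ2→X0] = [11, 12]
r5 m[φ3→X4] = [7, 6]
r5 m[φ4→X5] = [1, 0]
r5 m[φ5→X0] = [5, 7]
r5 m[φ6→X5] = [8, 8]
r5 m[X6→φ0] = [0, 0]
r5 m[X5→φ1] = [9, 8]
r5 m[X5→φ4] = [28, 19]
r5 m[X5→φ6] = [21, 11]
r5 m[X4→φ2] = [7, 6]
r5 m[X4→φ3] = [9, 13]
r5 m[X9→φ0] = [17, 22]
r5 m[X9→φ1] = [2, 4]
r5 m[X0→φ1] = [16, 19]
r5 m[X0→φ2] = [15, 22]
r5 m[X0→φ5] = [21, 27]
r6 m[φ0→X6] = [19, 25]
r6 m[φ0→X9] = [2, 4]
r6 m[φ1→X5] = [26, 18]
r6 m[φ1→X9] = [24, 29]
r6 m[φ1→X0] = [10, 15]
r6 m[φ2→X4] = [19, 23]
r6 m[φ2→X0] = [11, 12]
r6 m[φ3→X4] = [7, 6]
r6 m[φ4→X5] = [1, 0]
r6 m[φ5→X0] = [5, 7]
r6 m[φ6→X5] = [8, 8]
r6 m[X6→φ0] = [0, 0]
r6 m[X5→φ1] = [9, 8]
r6 m[X5→φ4] = [34, 26]
r6 m[X5→φ6] = [27, 18]
r6 m[X4→φ2] = [7, 6]
r6 m[X4→φ3] = [19, 23]
r6 m[X9→φ0] = [24, 29]
r6 m[X9→φ1] = [2, 4]
r6 m[X0→φ1] = [16, 19]
r6 m[X0→φ2] = [15, 22]
r6 m[X0→φ5] = [21, 27]
r7 m[φ0→X6] = [26, 32]
r7 m[φ0→X9] = [2, 4]
r7 m[φ1→X5] = [26, 18]
r7 m[φ1→X9] = [24, 29]
r7 m[φ1→X0] = [10, 15]
r7 m[φ2→X4] = [19, 23]
r7 m[φ2→X0] = [11, 12]
r7 m[φ3→X4] = [7, 6]
r7 m[φ4→X5] = [1, 0]
r7 m[φ5→X0] = [5, 7]
r7 m[φ6→X5] = [8, 8]
r7 m[X6→φ0] = [0, 0]
r7 m[X5→φ1] = [9, 8]
r7 m[X5→φ4] = [34, 26]
r7 m[X5→φ6] = [27, 18]
r7 m[X4→φ2] = [7, 6]
r7 m[X4→φ3] = [19, 23]
r7 m[X9→φ0] = [24, 29]
r7 m[X9→φ1] = [2, 4]
r7 m[X0→φ1] = [16, 19]
r7 m[X0→φ2] = [15, 22]
r7 m[X0→φ5] = [21, 27]
r8 m[φ0→X6] = [26, 32]
r8 m[φ0→X9] = [2, 4]
r8 m[φ1→X5] = [26, 18]
r8 m[φ1→X9] = [24, 29]
r8 m[φ1→X0] = [10, 15]
r8 m[φ2→X4] = [19, 23]
r8 m[φ2→X0] = [11, 12]
r8 m[φ3→X4] = [7, 6]
r8 m[φ4→X5] = [1, 0]
r8 m[φ5→X0] = [5, 7]
r8 m[φ6→X5] = [8, 8]
r8 m[X6→φ0] = [0, 0]
r8 m[X5→φ1] = [9, 8]
r8 m[X5→φ4] = [34, 26]
r8 m[X5→φ6] = [27, 18]
r8 m[X4→φ2] = [7, 6]
r8 m[X4→φ3] = [19, 23]
r8 m[X9→φ0] = [24, 29]
r8 m[X9→φ1] = [2, 4]
r8 m[X0→φ1] = [16, 19]
r8 m[X0→φ2] = [15, 22]
r8 m[X0→φ5] = [21, 27]
fixed point reached at round 8
traceback from X6: (X6=0, X5=1, X4=0, X9=0, X0=0), score=26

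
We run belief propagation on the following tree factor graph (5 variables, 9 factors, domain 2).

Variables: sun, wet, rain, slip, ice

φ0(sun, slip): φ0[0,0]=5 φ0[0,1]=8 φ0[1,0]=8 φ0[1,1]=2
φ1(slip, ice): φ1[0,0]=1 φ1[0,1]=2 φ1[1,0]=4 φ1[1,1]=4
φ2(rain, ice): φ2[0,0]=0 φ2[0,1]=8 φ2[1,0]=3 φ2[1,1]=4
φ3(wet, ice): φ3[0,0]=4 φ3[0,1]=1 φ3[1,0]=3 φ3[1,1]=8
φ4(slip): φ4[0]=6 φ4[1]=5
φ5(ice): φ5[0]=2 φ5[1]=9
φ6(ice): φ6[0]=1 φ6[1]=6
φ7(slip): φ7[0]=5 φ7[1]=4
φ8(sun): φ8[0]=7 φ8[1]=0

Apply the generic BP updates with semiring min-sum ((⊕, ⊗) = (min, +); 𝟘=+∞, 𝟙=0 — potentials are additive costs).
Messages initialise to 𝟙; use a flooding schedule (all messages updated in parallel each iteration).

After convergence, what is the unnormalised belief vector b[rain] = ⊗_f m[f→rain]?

init: all messages = 𝟙 over 2 values
r1 m[φ0→sun] = [5, 2]
r1 m[φ0→slip] = [5, 2]
r1 m[φ1→slip] = [1, 4]
r1 m[φ1→ice] = [1, 2]
r1 m[φ2→rain] = [0, 3]
r1 m[φ2→ice] = [0, 4]
r1 m[φ3→wet] = [1, 3]
r1 m[φ3→ice] = [3, 1]
r1 m[φ4→slip] = [6, 5]
r1 m[φ5→ice] = [2, 9]
r1 m[φ6→ice] = [1, 6]
r1 m[φ7→slip] = [5, 4]
r1 m[φ8→sun] = [7, 0]
r1 m[sun→φ0] = [0, 0]
r1 m[sun→φ8] = [0, 0]
r1 m[wet→φ3] = [0, 0]
r1 m[rain→φ2] = [0, 0]
r1 m[slip→φ0] = [0, 0]
r1 m[slip→φ1] = [0, 0]
r1 m[slip→φ4] = [0, 0]
r1 m[slip→φ7] = [0, 0]
r1 m[ice→φ1] = [0, 0]
r1 m[ice→φ2] = [0, 0]
r1 m[ice→φ3] = [0, 0]
r1 m[ice→φ5] = [0, 0]
r1 m[ice→φ6] = [0, 0]
r2 m[φ0→sun] = [5, 2]
r2 m[φ0→slip] = [5, 2]
r2 m[φ1→slip] = [1, 4]
r2 m[φ1→ice] = [1, 2]
r2 m[φ2→rain] = [0, 3]
r2 m[φ2→ice] = [0, 4]
r2 m[φ3→wet] = [1, 3]
r2 m[φ3→ice] = [3, 1]
r2 m[φ4→slip] = [6, 5]
r2 m[φ5→ice] = [2, 9]
r2 m[φ6→ice] = [1, 6]
r2 m[φ7→slip] = [5, 4]
r2 m[φ8→sun] = [7, 0]
r2 m[sun→φ0] = [7, 0]
r2 m[sun→φ8] = [5, 2]
r2 m[wet→φ3] = [0, 0]
r2 m[rain→φ2] = [0, 0]
r2 m[slip→φ0] = [12, 13]
r2 m[slip→φ1] = [16, 11]
r2 m[slip→φ4] = [11, 10]
r2 m[slip→φ7] = [12, 11]
r2 m[ice→φ1] = [6, 20]
r2 m[ice→φ2] = [7, 18]
r2 m[ice→φ3] = [4, 21]
r2 m[ice→φ5] = [5, 13]
r2 m[ice→φ6] = [6, 16]
r3 m[φ0→sun] = [17, 15]
r3 m[φ0→slip] = [8, 2]
r3 m[φ1→slip] = [7, 10]
r3 m[φ1→ice] = [15, 15]
r3 m[φ2→rain] = [7, 10]
r3 m[φ2→ice] = [0, 4]
r3 m[φ3→wet] = [8, 7]
r3 m[φ3→ice] = [3, 1]
r3 m[φ4→slip] = [6, 5]
r3 m[φ5→ice] = [2, 9]
r3 m[φ6→ice] = [1, 6]
r3 m[φ7→slip] = [5, 4]
r3 m[φ8→sun] = [7, 0]
r3 m[sun→φ0] = [7, 0]
r3 m[sun→φ8] = [5, 2]
r3 m[wet→φ3] = [0, 0]
r3 m[rain→φ2] = [0, 0]
r3 m[slip→φ0] = [12, 13]
r3 m[slip→φ1] = [16, 11]
r3 m[slip→φ4] = [11, 10]
r3 m[slip→φ7] = [12, 11]
r3 m[ice→φ1] = [6, 20]
r3 m[ice→φ2] = [7, 18]
r3 m[ice→φ3] = [4, 21]
r3 m[ice→φ5] = [5, 13]
r3 m[ice→φ6] = [6, 16]
r4 m[φ0→sun] = [17, 15]
r4 m[φ0→slip] = [8, 2]
r4 m[φ1→slip] = [7, 10]
r4 m[φ1→ice] = [15, 15]
r4 m[φ2→rain] = [7, 10]
r4 m[φ2→ice] = [0, 4]
r4 m[φ3→wet] = [8, 7]
r4 m[φ3→ice] = [3, 1]
r4 m[φ4→slip] = [6, 5]
r4 m[φ5→ice] = [2, 9]
r4 m[φ6→ice] = [1, 6]
r4 m[φ7→slip] = [5, 4]
r4 m[φ8→sun] = [7, 0]
r4 m[sun→φ0] = [7, 0]
r4 m[sun→φ8] = [17, 15]
r4 m[wet→φ3] = [0, 0]
r4 m[rain→φ2] = [0, 0]
r4 m[slip→φ0] = [18, 19]
r4 m[slip→φ1] = [19, 11]
r4 m[slip→φ4] = [20, 16]
r4 m[slip→φ7] = [21, 17]
r4 m[ice→φ1] = [6, 20]
r4 m[ice→φ2] = [21, 31]
r4 m[ice→φ3] = [18, 34]
r4 m[ice→φ5] = [19, 26]
r4 m[ice→φ6] = [20, 29]
r5 m[φ0→sun] = [23, 21]
r5 m[φ0→slip] = [8, 2]
r5 m[φ1→slip] = [7, 10]
r5 m[φ1→ice] = [15, 15]
r5 m[φ2→rain] = [21, 24]
r5 m[φ2→ice] = [0, 4]
r5 m[φ3→wet] = [22, 21]
r5 m[φ3→ice] = [3, 1]
r5 m[φ4→slip] = [6, 5]
r5 m[φ5→ice] = [2, 9]
r5 m[φ6→ice] = [1, 6]
r5 m[φ7→slip] = [5, 4]
r5 m[φ8→sun] = [7, 0]
r5 m[sun→φ0] = [7, 0]
r5 m[sun→φ8] = [17, 15]
r5 m[wet→φ3] = [0, 0]
r5 m[rain→φ2] = [0, 0]
r5 m[slip→φ0] = [18, 19]
r5 m[slip→φ1] = [19, 11]
r5 m[slip→φ4] = [20, 16]
r5 m[slip→φ7] = [21, 17]
r5 m[ice→φ1] = [6, 20]
r5 m[ice→φ2] = [21, 31]
r5 m[ice→φ3] = [18, 34]
r5 m[ice→φ5] = [19, 26]
r5 m[ice→φ6] = [20, 29]
r6 m[φ0→sun] = [23, 21]
r6 m[φ0→slip] = [8, 2]
r6 m[φ1→slip] = [7, 10]
r6 m[φ1→ice] = [15, 15]
r6 m[φ2→rain] = [21, 24]
r6 m[φ2→ice] = [0, 4]
r6 m[φ3→wet] = [22, 21]
r6 m[φ3→ice] = [3, 1]
r6 m[φ4→slip] = [6, 5]
r6 m[φ5→ice] = [2, 9]
r6 m[φ6→ice] = [1, 6]
r6 m[φ7→slip] = [5, 4]
r6 m[φ8→sun] = [7, 0]
r6 m[sun→φ0] = [7, 0]
r6 m[sun→φ8] = [23, 21]
r6 m[wet→φ3] = [0, 0]
r6 m[rain→φ2] = [0, 0]
r6 m[slip→φ0] = [18, 19]
r6 m[slip→φ1] = [19, 11]
r6 m[slip→φ4] = [20, 16]
r6 m[slip→φ7] = [21, 17]
r6 m[ice→φ1] = [6, 20]
r6 m[ice→φ2] = [21, 31]
r6 m[ice→φ3] = [18, 34]
r6 m[ice→φ5] = [19, 26]
r6 m[ice→φ6] = [20, 29]
r7 m[φ0→sun] = [23, 21]
r7 m[φ0→slip] = [8, 2]
r7 m[φ1→slip] = [7, 10]
r7 m[φ1→ice] = [15, 15]
r7 m[φ2→rain] = [21, 24]
r7 m[φ2→ice] = [0, 4]
r7 m[φ3→wet] = [22, 21]
r7 m[φ3→ice] = [3, 1]
r7 m[φ4→slip] = [6, 5]
r7 m[φ5→ice] = [2, 9]
r7 m[φ6→ice] = [1, 6]
r7 m[φ7→slip] = [5, 4]
r7 m[φ8→sun] = [7, 0]
r7 m[sun→φ0] = [7, 0]
r7 m[sun→φ8] = [23, 21]
r7 m[wet→φ3] = [0, 0]
r7 m[rain→φ2] = [0, 0]
r7 m[slip→φ0] = [18, 19]
r7 m[slip→φ1] = [19, 11]
r7 m[slip→φ4] = [20, 16]
r7 m[slip→φ7] = [21, 17]
r7 m[ice→φ1] = [6, 20]
r7 m[ice→φ2] = [21, 31]
r7 m[ice→φ3] = [18, 34]
r7 m[ice→φ5] = [19, 26]
r7 m[ice→φ6] = [20, 29]
fixed point reached at round 7
b[rain] = ⊗ incoming = [21, 24]

b[rain] = [21, 24]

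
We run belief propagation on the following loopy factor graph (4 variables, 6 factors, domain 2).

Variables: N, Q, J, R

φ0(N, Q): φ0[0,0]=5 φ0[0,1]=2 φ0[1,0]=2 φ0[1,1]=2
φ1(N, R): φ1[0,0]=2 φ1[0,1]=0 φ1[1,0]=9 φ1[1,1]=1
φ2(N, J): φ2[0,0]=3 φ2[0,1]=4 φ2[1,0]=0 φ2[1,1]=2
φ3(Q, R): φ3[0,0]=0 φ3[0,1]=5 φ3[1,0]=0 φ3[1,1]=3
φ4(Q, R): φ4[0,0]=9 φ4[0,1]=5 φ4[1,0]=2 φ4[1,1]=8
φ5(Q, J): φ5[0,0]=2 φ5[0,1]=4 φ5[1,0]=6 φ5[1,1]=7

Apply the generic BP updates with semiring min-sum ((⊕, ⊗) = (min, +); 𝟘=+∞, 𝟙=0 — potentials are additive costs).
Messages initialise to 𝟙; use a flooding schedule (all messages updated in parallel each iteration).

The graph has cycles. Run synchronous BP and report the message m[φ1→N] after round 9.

init: all messages = 𝟙 over 2 values
r1 m[φ0→N] = [2, 2]
r1 m[φ0→Q] = [2, 2]
r1 m[φ1→N] = [0, 1]
r1 m[φ1→R] = [2, 0]
r1 m[φ2→N] = [3, 0]
r1 m[φ2→J] = [0, 2]
r1 m[φ3→Q] = [0, 0]
r1 m[φ3→R] = [0, 3]
r1 m[φ4→Q] = [5, 2]
r1 m[φ4→R] = [2, 5]
r1 m[φ5→Q] = [2, 6]
r1 m[φ5→J] = [2, 4]
r1 m[N→φ0] = [0, 0]
r1 m[N→φ1] = [0, 0]
r1 m[N→φ2] = [0, 0]
r1 m[Q→φ0] = [0, 0]
r1 m[Q→φ3] = [0, 0]
r1 m[Q→φ4] = [0, 0]
r1 m[Q→φ5] = [0, 0]
r1 m[J→φ2] = [0, 0]
r1 m[J→φ5] = [0, 0]
r1 m[R→φ1] = [0, 0]
r1 m[R→φ3] = [0, 0]
r1 m[R→φ4] = [0, 0]
r2 m[φ0→N] = [2, 2]
r2 m[φ0→Q] = [2, 2]
r2 m[φ1→N] = [0, 1]
r2 m[φ1→R] = [2, 0]
r2 m[φ2→N] = [3, 0]
r2 m[φ2→J] = [0, 2]
r2 m[φ3→Q] = [0, 0]
r2 m[φ3→R] = [0, 3]
r2 m[φ4→Q] = [5, 2]
r2 m[φ4→R] = [2, 5]
r2 m[φ5→Q] = [2, 6]
r2 m[φ5→J] = [2, 4]
r2 m[N→φ0] = [3, 1]
r2 m[N→φ1] = [5, 2]
r2 m[N→φ2] = [2, 3]
r2 m[Q→φ0] = [7, 8]
r2 m[Q→φ3] = [9, 10]
r2 m[Q→φ4] = [4, 8]
r2 m[Q→φ5] = [7, 4]
r2 m[J→φ2] = [2, 4]
r2 m[J→φ5] = [0, 2]
r2 m[R→φ1] = [2, 8]
r2 m[R→φ3] = [4, 5]
r2 m[R→φ4] = [2, 3]
r3 m[φ0→N] = [10, 9]
r3 m[φ0→Q] = [3, 3]
r3 m[φ1→N] = [4, 9]
r3 m[φ1→R] = [7, 3]
r3 m[φ2→N] = [5, 2]
r3 m[φ2→J] = [3, 5]
r3 m[φ3→Q] = [4, 4]
r3 m[φ3→R] = [9, 13]
r3 m[φ4→Q] = [8, 4]
r3 m[φ4→R] = [10, 9]
r3 m[φ5→Q] = [2, 6]
r3 m[φ5→J] = [9, 11]
r3 m[N→φ0] = [3, 1]
r3 m[N→φ1] = [5, 2]
r3 m[N→φ2] = [2, 3]
r3 m[Q→φ0] = [7, 8]
r3 m[Q→φ3] = [9, 10]
r3 m[Q→φ4] = [4, 8]
r3 m[Q→φ5] = [7, 4]
r3 m[J→φ2] = [2, 4]
r3 m[J→φ5] = [0, 2]
r3 m[R→φ1] = [2, 8]
r3 m[R→φ3] = [4, 5]
r3 m[R→φ4] = [2, 3]
r4 m[φ0→N] = [10, 9]
r4 m[φ0→Q] = [3, 3]
r4 m[φ1→N] = [4, 9]
r4 m[φ1→R] = [7, 3]
r4 m[φ2→N] = [5, 2]
r4 m[φ2→J] = [3, 5]
r4 m[φ3→Q] = [4, 4]
r4 m[φ3→R] = [9, 13]
r4 m[φ4→Q] = [8, 4]
r4 m[φ4→R] = [10, 9]
r4 m[φ5→Q] = [2, 6]
r4 m[φ5→J] = [9, 11]
r4 m[N→φ0] = [9, 11]
r4 m[N→φ1] = [15, 11]
r4 m[N→φ2] = [14, 18]
r4 m[Q→φ0] = [14, 14]
r4 m[Q→φ3] = [13, 13]
r4 m[Q→φ4] = [9, 13]
r4 m[Q→φ5] = [15, 11]
r4 m[J→φ2] = [9, 11]
r4 m[J→φ5] = [3, 5]
r4 m[R→φ1] = [19, 22]
r4 m[R→φ3] = [17, 12]
r4 m[R→φ4] = [16, 16]
r5 m[φ0→N] = [16, 16]
r5 m[φ0→Q] = [13, 11]
r5 m[φ1→N] = [21, 23]
r5 m[φ1→R] = [17, 12]
r5 m[φ2→N] = [12, 9]
r5 m[φ2→J] = [17, 18]
r5 m[φ3→Q] = [17, 15]
r5 m[φ3→R] = [13, 16]
r5 m[φ4→Q] = [21, 18]
r5 m[φ4→R] = [15, 14]
r5 m[φ5→Q] = [5, 9]
r5 m[φ5→J] = [17, 18]
r5 m[N→φ0] = [9, 11]
r5 m[N→φ1] = [15, 11]
r5 m[N→φ2] = [14, 18]
r5 m[Q→φ0] = [14, 14]
r5 m[Q→φ3] = [13, 13]
r5 m[Q→φ4] = [9, 13]
r5 m[Q→φ5] = [15, 11]
r5 m[J→φ2] = [9, 11]
r5 m[J→φ5] = [3, 5]
r5 m[R→φ1] = [19, 22]
r5 m[R→φ3] = [17, 12]
r5 m[R→φ4] = [16, 16]
r6 m[φ0→N] = [16, 16]
r6 m[φ0→Q] = [13, 11]
r6 m[φ1→N] = [21, 23]
r6 m[φ1→R] = [17, 12]
r6 m[φ2→N] = [12, 9]
r6 m[φ2→J] = [17, 18]
r6 m[φ3→Q] = [17, 15]
r6 m[φ3→R] = [13, 16]
r6 m[φ4→Q] = [21, 18]
r6 m[φ4→R] = [15, 14]
r6 m[φ5→Q] = [5, 9]
r6 m[φ5→J] = [17, 18]
r6 m[N→φ0] = [33, 32]
r6 m[N→φ1] = [28, 25]
r6 m[N→φ2] = [37, 39]
r6 m[Q→φ0] = [43, 42]
r6 m[Q→φ3] = [39, 38]
r6 m[Q→φ4] = [35, 35]
r6 m[Q→φ5] = [51, 44]
r6 m[J→φ2] = [17, 18]
r6 m[J→φ5] = [17, 18]
r6 m[R→φ1] = [28, 30]
r6 m[R→φ3] = [32, 26]
r6 m[R→φ4] = [30, 28]
r7 m[φ0→N] = [44, 44]
r7 m[φ0→Q] = [34, 34]
r7 m[φ1→N] = [30, 31]
r7 m[φ1→R] = [30, 26]
r7 m[φ2→N] = [20, 17]
r7 m[φ2→J] = [39, 41]
r7 m[φ3→Q] = [31, 29]
r7 m[φ3→R] = [38, 41]
r7 m[φ4→Q] = [33, 32]
r7 m[φ4→R] = [37, 40]
r7 m[φ5→Q] = [19, 23]
r7 m[φ5→J] = [50, 51]
r7 m[N→φ0] = [33, 32]
r7 m[N→φ1] = [28, 25]
r7 m[N→φ2] = [37, 39]
r7 m[Q→φ0] = [43, 42]
r7 m[Q→φ3] = [39, 38]
r7 m[Q→φ4] = [35, 35]
r7 m[Q→φ5] = [51, 44]
r7 m[J→φ2] = [17, 18]
r7 m[J→φ5] = [17, 18]
r7 m[R→φ1] = [28, 30]
r7 m[R→φ3] = [32, 26]
r7 m[R→φ4] = [30, 28]
r8 m[φ0→N] = [44, 44]
r8 m[φ0→Q] = [34, 34]
r8 m[φ1→N] = [30, 31]
r8 m[φ1→R] = [30, 26]
r8 m[φ2→N] = [20, 17]
r8 m[φ2→J] = [39, 41]
r8 m[φ3→Q] = [31, 29]
r8 m[φ3→R] = [38, 41]
r8 m[φ4→Q] = [33, 32]
r8 m[φ4→R] = [37, 40]
r8 m[φ5→Q] = [19, 23]
r8 m[φ5→J] = [50, 51]
r8 m[N→φ0] = [50, 48]
r8 m[N→φ1] = [64, 61]
r8 m[N→φ2] = [74, 75]
r8 m[Q→φ0] = [83, 84]
r8 m[Q→φ3] = [86, 89]
r8 m[Q→φ4] = [84, 86]
r8 m[Q→φ5] = [98, 95]
r8 m[J→φ2] = [50, 51]
r8 m[J→φ5] = [39, 41]
r8 m[R→φ1] = [75, 81]
r8 m[R→φ3] = [67, 66]
r8 m[R→φ4] = [68, 67]
r9 m[φ0→N] = [86, 85]
r9 m[φ0→Q] = [50, 50]
r9 m[φ1→N] = [77, 82]
r9 m[φ1→R] = [66, 62]
r9 m[φ2→N] = [53, 50]
r9 m[φ2→J] = [75, 77]
r9 m[φ3→Q] = [67, 67]
r9 m[φ3→R] = [86, 91]
r9 m[φ4→Q] = [72, 70]
r9 m[φ4→R] = [88, 89]
r9 m[φ5→Q] = [41, 45]
r9 m[φ5→J] = [100, 102]
r9 m[N→φ0] = [50, 48]
r9 m[N→φ1] = [64, 61]
r9 m[N→φ2] = [74, 75]
r9 m[Q→φ0] = [83, 84]
r9 m[Q→φ3] = [86, 89]
r9 m[Q→φ4] = [84, 86]
r9 m[Q→φ5] = [98, 95]
r9 m[J→φ2] = [50, 51]
r9 m[J→φ5] = [39, 41]
r9 m[R→φ1] = [75, 81]
r9 m[R→φ3] = [67, 66]
r9 m[R→φ4] = [68, 67]

message @ round 9 = [77, 82]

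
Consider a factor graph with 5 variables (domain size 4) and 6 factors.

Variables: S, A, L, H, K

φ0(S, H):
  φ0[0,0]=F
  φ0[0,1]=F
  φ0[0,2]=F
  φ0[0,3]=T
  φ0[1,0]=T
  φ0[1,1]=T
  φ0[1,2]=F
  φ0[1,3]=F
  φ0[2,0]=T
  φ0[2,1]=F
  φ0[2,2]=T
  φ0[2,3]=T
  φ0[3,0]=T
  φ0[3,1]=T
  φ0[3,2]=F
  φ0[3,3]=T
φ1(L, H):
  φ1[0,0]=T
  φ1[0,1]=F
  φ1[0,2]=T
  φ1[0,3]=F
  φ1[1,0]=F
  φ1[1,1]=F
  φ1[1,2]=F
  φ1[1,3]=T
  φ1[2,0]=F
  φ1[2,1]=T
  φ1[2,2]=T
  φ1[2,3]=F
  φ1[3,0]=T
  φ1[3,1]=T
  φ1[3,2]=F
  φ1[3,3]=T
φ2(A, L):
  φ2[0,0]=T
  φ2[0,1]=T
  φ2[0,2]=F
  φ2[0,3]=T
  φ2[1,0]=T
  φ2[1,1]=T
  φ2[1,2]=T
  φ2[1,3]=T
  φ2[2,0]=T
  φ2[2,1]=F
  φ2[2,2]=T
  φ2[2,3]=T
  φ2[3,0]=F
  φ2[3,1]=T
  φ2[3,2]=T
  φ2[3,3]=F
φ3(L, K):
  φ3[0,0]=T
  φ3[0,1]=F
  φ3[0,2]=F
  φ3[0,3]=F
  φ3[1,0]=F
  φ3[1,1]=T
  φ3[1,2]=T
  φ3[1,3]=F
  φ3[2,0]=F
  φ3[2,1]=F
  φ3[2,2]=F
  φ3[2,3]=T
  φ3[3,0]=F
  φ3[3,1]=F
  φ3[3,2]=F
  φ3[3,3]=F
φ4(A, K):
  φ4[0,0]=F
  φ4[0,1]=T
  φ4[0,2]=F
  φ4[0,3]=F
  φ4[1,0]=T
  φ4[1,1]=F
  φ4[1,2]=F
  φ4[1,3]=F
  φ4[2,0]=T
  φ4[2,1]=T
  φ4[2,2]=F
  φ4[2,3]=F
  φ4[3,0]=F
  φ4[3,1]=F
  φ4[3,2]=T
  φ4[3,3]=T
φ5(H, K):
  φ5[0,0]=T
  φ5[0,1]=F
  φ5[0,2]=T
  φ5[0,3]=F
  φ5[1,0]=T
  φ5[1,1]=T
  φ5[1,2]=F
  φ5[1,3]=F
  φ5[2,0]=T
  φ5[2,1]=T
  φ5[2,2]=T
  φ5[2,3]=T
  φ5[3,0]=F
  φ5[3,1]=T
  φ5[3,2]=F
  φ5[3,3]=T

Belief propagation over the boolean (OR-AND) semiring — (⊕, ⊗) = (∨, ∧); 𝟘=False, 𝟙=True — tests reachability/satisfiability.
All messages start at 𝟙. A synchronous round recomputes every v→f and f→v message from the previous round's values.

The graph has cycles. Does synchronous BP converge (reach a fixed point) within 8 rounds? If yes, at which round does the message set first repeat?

CONVERGED at round 3

init: all messages = 𝟙 over 4 values
r1 m[φ0→S] = [T, T, T, T]
r1 m[φ0→H] = [T, T, T, T]
r1 m[φ1→L] = [T, T, T, T]
r1 m[φ1→H] = [T, T, T, T]
r1 m[φ2→A] = [T, T, T, T]
r1 m[φ2→L] = [T, T, T, T]
r1 m[φ3→L] = [T, T, T, F]
r1 m[φ3→K] = [T, T, T, T]
r1 m[φ4→A] = [T, T, T, T]
r1 m[φ4→K] = [T, T, T, T]
r1 m[φ5→H] = [T, T, T, T]
r1 m[φ5→K] = [T, T, T, T]
r1 m[S→φ0] = [T, T, T, T]
r1 m[A→φ2] = [T, T, T, T]
r1 m[A→φ4] = [T, T, T, T]
r1 m[L→φ1] = [T, T, T, T]
r1 m[L→φ2] = [T, T, T, T]
r1 m[L→φ3] = [T, T, T, T]
r1 m[H→φ0] = [T, T, T, T]
r1 m[H→φ1] = [T, T, T, T]
r1 m[H→φ5] = [T, T, T, T]
r1 m[K→φ3] = [T, T, T, T]
r1 m[K→φ4] = [T, T, T, T]
r1 m[K→φ5] = [T, T, T, T]
r2 m[φ0→S] = [T, T, T, T]
r2 m[φ0→H] = [T, T, T, T]
r2 m[φ1→L] = [T, T, T, T]
r2 m[φ1→H] = [T, T, T, T]
r2 m[φ2→A] = [T, T, T, T]
r2 m[φ2→L] = [T, T, T, T]
r2 m[φ3→L] = [T, T, T, F]
r2 m[φ3→K] = [T, T, T, T]
r2 m[φ4→A] = [T, T, T, T]
r2 m[φ4→K] = [T, T, T, T]
r2 m[φ5→H] = [T, T, T, T]
r2 m[φ5→K] = [T, T, T, T]
r2 m[S→φ0] = [T, T, T, T]
r2 m[A→φ2] = [T, T, T, T]
r2 m[A→φ4] = [T, T, T, T]
r2 m[L→φ1] = [T, T, T, F]
r2 m[L→φ2] = [T, T, T, F]
r2 m[L→φ3] = [T, T, T, T]
r2 m[H→φ0] = [T, T, T, T]
r2 m[H→φ1] = [T, T, T, T]
r2 m[H→φ5] = [T, T, T, T]
r2 m[K→φ3] = [T, T, T, T]
r2 m[K→φ4] = [T, T, T, T]
r2 m[K→φ5] = [T, T, T, T]
r3 m[φ0→S] = [T, T, T, T]
r3 m[φ0→H] = [T, T, T, T]
r3 m[φ1→L] = [T, T, T, T]
r3 m[φ1→H] = [T, T, T, T]
r3 m[φ2→A] = [T, T, T, T]
r3 m[φ2→L] = [T, T, T, T]
r3 m[φ3→L] = [T, T, T, F]
r3 m[φ3→K] = [T, T, T, T]
r3 m[φ4→A] = [T, T, T, T]
r3 m[φ4→K] = [T, T, T, T]
r3 m[φ5→H] = [T, T, T, T]
r3 m[φ5→K] = [T, T, T, T]
r3 m[S→φ0] = [T, T, T, T]
r3 m[A→φ2] = [T, T, T, T]
r3 m[A→φ4] = [T, T, T, T]
r3 m[L→φ1] = [T, T, T, F]
r3 m[L→φ2] = [T, T, T, F]
r3 m[L→φ3] = [T, T, T, T]
r3 m[H→φ0] = [T, T, T, T]
r3 m[H→φ1] = [T, T, T, T]
r3 m[H→φ5] = [T, T, T, T]
r3 m[K→φ3] = [T, T, T, T]
r3 m[K→φ4] = [T, T, T, T]
r3 m[K→φ5] = [T, T, T, T]
fixed point reached at round 3
messages reach a fixed point at round 3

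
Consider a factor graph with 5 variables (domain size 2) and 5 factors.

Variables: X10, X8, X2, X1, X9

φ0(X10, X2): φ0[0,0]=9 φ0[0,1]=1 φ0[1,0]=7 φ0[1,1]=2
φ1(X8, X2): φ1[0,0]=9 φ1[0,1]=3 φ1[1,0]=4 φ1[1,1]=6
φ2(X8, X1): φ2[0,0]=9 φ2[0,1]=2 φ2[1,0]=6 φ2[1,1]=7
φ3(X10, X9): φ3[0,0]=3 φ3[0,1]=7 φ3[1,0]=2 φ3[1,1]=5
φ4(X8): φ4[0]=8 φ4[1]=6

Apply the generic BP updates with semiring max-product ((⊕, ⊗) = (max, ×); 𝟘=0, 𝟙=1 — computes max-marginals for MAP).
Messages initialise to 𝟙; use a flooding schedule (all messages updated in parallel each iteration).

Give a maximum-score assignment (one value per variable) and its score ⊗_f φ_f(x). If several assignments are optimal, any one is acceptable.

assignment: (X10=0, X8=0, X2=0, X1=0, X9=1); score = 40824

init: all messages = 𝟙 over 2 values
r1 m[φ0→X10] = [9, 7]
r1 m[φ0→X2] = [9, 2]
r1 m[φ1→X8] = [9, 6]
r1 m[φ1→X2] = [9, 6]
r1 m[φ2→X8] = [9, 7]
r1 m[φ2→X1] = [9, 7]
r1 m[φ3→X10] = [7, 5]
r1 m[φ3→X9] = [3, 7]
r1 m[φ4→X8] = [8, 6]
r1 m[X10→φ0] = [1, 1]
r1 m[X10→φ3] = [1, 1]
r1 m[X8→φ1] = [1, 1]
r1 m[X8→φ2] = [1, 1]
r1 m[X8→φ4] = [1, 1]
r1 m[X2→φ0] = [1, 1]
r1 m[X2→φ1] = [1, 1]
r1 m[X1→φ2] = [1, 1]
r1 m[X9→φ3] = [1, 1]
r2 m[φ0→X10] = [9, 7]
r2 m[φ0→X2] = [9, 2]
r2 m[φ1→X8] = [9, 6]
r2 m[φ1→X2] = [9, 6]
r2 m[φ2→X8] = [9, 7]
r2 m[φ2→X1] = [9, 7]
r2 m[φ3→X10] = [7, 5]
r2 m[φ3→X9] = [3, 7]
r2 m[φ4→X8] = [8, 6]
r2 m[X10→φ0] = [7, 5]
r2 m[X10→φ3] = [9, 7]
r2 m[X8→φ1] = [72, 42]
r2 m[X8→φ2] = [72, 36]
r2 m[X8→φ4] = [81, 42]
r2 m[X2→φ0] = [9, 6]
r2 m[X2→φ1] = [9, 2]
r2 m[X1→φ2] = [1, 1]
r2 m[X9→φ3] = [1, 1]
r3 m[φ0→X10] = [81, 63]
r3 m[φ0→X2] = [63, 10]
r3 m[φ1→X8] = [81, 36]
r3 m[φ1→X2] = [648, 252]
r3 m[φ2→X8] = [9, 7]
r3 m[φ2→X1] = [648, 252]
r3 m[φ3→X10] = [7, 5]
r3 m[φ3→X9] = [27, 63]
r3 m[φ4→X8] = [8, 6]
r3 m[X10→φ0] = [7, 5]
r3 m[X10→φ3] = [9, 7]
r3 m[X8→φ1] = [72, 42]
r3 m[X8→φ2] = [72, 36]
r3 m[X8→φ4] = [81, 42]
r3 m[X2→φ0] = [9, 6]
r3 m[X2→φ1] = [9, 2]
r3 m[X1→φ2] = [1, 1]
r3 m[X9→φ3] = [1, 1]
r4 m[φ0→X10] = [81, 63]
r4 m[φ0→X2] = [63, 10]
r4 m[φ1→X8] = [81, 36]
r4 m[φ1→X2] = [648, 252]
r4 m[φ2→X8] = [9, 7]
r4 m[φ2→X1] = [648, 252]
r4 m[φ3→X10] = [7, 5]
r4 m[φ3→X9] = [27, 63]
r4 m[φ4→X8] = [8, 6]
r4 m[X10→φ0] = [7, 5]
r4 m[X10→φ3] = [81, 63]
r4 m[X8→φ1] = [72, 42]
r4 m[X8→φ2] = [648, 216]
r4 m[X8→φ4] = [729, 252]
r4 m[X2→φ0] = [648, 252]
r4 m[X2→φ1] = [63, 10]
r4 m[X1→φ2] = [1, 1]
r4 m[X9→φ3] = [1, 1]
r5 m[φ0→X10] = [5832, 4536]
r5 m[φ0→X2] = [63, 10]
r5 m[φ1→X8] = [567, 252]
r5 m[φ1→X2] = [648, 252]
r5 m[φ2→X8] = [9, 7]
r5 m[φ2→X1] = [5832, 1512]
r5 m[φ3→X10] = [7, 5]
r5 m[φ3→X9] = [243, 567]
r5 m[φ4→X8] = [8, 6]
r5 m[X10→φ0] = [7, 5]
r5 m[X10→φ3] = [81, 63]
r5 m[X8→φ1] = [72, 42]
r5 m[X8→φ2] = [648, 216]
r5 m[X8→φ4] = [729, 252]
r5 m[X2→φ0] = [648, 252]
r5 m[X2→φ1] = [63, 10]
r5 m[X1→φ2] = [1, 1]
r5 m[X9→φ3] = [1, 1]
r6 m[φ0→X10] = [5832, 4536]
r6 m[φ0→X2] = [63, 10]
r6 m[φ1→X8] = [567, 252]
r6 m[φ1→X2] = [648, 252]
r6 m[φ2→X8] = [9, 7]
r6 m[φ2→X1] = [5832, 1512]
r6 m[φ3→X10] = [7, 5]
r6 m[φ3→X9] = [243, 567]
r6 m[φ4→X8] = [8, 6]
r6 m[X10→φ0] = [7, 5]
r6 m[X10→φ3] = [5832, 4536]
r6 m[X8→φ1] = [72, 42]
r6 m[X8→φ2] = [4536, 1512]
r6 m[X8→φ4] = [5103, 1764]
r6 m[X2→φ0] = [648, 252]
r6 m[X2→φ1] = [63, 10]
r6 m[X1→φ2] = [1, 1]
r6 m[X9→φ3] = [1, 1]
r7 m[φ0→X10] = [5832, 4536]
r7 m[φ0→X2] = [63, 10]
r7 m[φ1→X8] = [567, 252]
r7 m[φ1→X2] = [648, 252]
r7 m[φ2→X8] = [9, 7]
r7 m[φ2→X1] = [40824, 10584]
r7 m[φ3→X10] = [7, 5]
r7 m[φ3→X9] = [17496, 40824]
r7 m[φ4→X8] = [8, 6]
r7 m[X10→φ0] = [7, 5]
r7 m[X10→φ3] = [5832, 4536]
r7 m[X8→φ1] = [72, 42]
r7 m[X8→φ2] = [4536, 1512]
r7 m[X8→φ4] = [5103, 1764]
r7 m[X2→φ0] = [648, 252]
r7 m[X2→φ1] = [63, 10]
r7 m[X1→φ2] = [1, 1]
r7 m[X9→φ3] = [1, 1]
r8 m[φ0→X10] = [5832, 4536]
r8 m[φ0→X2] = [63, 10]
r8 m[φ1→X8] = [567, 252]
r8 m[φ1→X2] = [648, 252]
r8 m[φ2→X8] = [9, 7]
r8 m[φ2→X1] = [40824, 10584]
r8 m[φ3→X10] = [7, 5]
r8 m[φ3→X9] = [17496, 40824]
r8 m[φ4→X8] = [8, 6]
r8 m[X10→φ0] = [7, 5]
r8 m[X10→φ3] = [5832, 4536]
r8 m[X8→φ1] = [72, 42]
r8 m[X8→φ2] = [4536, 1512]
r8 m[X8→φ4] = [5103, 1764]
r8 m[X2→φ0] = [648, 252]
r8 m[X2→φ1] = [63, 10]
r8 m[X1→φ2] = [1, 1]
r8 m[X9→φ3] = [1, 1]
fixed point reached at round 8
traceback from X10: (X10=0, X8=0, X2=0, X1=0, X9=1), score=40824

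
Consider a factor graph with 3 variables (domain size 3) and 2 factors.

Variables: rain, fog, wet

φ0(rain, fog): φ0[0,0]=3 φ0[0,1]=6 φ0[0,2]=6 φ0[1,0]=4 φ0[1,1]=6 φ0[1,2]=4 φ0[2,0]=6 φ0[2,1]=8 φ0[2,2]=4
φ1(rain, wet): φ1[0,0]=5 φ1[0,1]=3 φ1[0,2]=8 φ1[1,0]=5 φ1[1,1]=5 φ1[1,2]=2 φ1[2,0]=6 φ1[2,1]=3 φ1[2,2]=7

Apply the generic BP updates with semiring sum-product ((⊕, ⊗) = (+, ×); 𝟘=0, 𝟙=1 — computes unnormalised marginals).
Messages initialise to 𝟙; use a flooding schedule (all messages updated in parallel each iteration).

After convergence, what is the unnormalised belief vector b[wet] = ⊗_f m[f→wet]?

b[wet] = [253, 169, 274]

init: all messages = 𝟙 over 3 values
r1 m[φ0→rain] = [15, 14, 18]
r1 m[φ0→fog] = [13, 20, 14]
r1 m[φ1→rain] = [16, 12, 16]
r1 m[φ1→wet] = [16, 11, 17]
r1 m[rain→φ0] = [1, 1, 1]
r1 m[rain→φ1] = [1, 1, 1]
r1 m[fog→φ0] = [1, 1, 1]
r1 m[wet→φ1] = [1, 1, 1]
r2 m[φ0→rain] = [15, 14, 18]
r2 m[φ0→fog] = [13, 20, 14]
r2 m[φ1→rain] = [16, 12, 16]
r2 m[φ1→wet] = [16, 11, 17]
r2 m[rain→φ0] = [16, 12, 16]
r2 m[rain→φ1] = [15, 14, 18]
r2 m[fog→φ0] = [1, 1, 1]
r2 m[wet→φ1] = [1, 1, 1]
r3 m[φ0→rain] = [15, 14, 18]
r3 m[φ0→fog] = [192, 296, 208]
r3 m[φ1→rain] = [16, 12, 16]
r3 m[φ1→wet] = [253, 169, 274]
r3 m[rain→φ0] = [16, 12, 16]
r3 m[rain→φ1] = [15, 14, 18]
r3 m[fog→φ0] = [1, 1, 1]
r3 m[wet→φ1] = [1, 1, 1]
r4 m[φ0→rain] = [15, 14, 18]
r4 m[φ0→fog] = [192, 296, 208]
r4 m[φ1→rain] = [16, 12, 16]
r4 m[φ1→wet] = [253, 169, 274]
r4 m[rain→φ0] = [16, 12, 16]
r4 m[rain→φ1] = [15, 14, 18]
r4 m[fog→φ0] = [1, 1, 1]
r4 m[wet→φ1] = [1, 1, 1]
fixed point reached at round 4
b[wet] = ⊗ incoming = [253, 169, 274]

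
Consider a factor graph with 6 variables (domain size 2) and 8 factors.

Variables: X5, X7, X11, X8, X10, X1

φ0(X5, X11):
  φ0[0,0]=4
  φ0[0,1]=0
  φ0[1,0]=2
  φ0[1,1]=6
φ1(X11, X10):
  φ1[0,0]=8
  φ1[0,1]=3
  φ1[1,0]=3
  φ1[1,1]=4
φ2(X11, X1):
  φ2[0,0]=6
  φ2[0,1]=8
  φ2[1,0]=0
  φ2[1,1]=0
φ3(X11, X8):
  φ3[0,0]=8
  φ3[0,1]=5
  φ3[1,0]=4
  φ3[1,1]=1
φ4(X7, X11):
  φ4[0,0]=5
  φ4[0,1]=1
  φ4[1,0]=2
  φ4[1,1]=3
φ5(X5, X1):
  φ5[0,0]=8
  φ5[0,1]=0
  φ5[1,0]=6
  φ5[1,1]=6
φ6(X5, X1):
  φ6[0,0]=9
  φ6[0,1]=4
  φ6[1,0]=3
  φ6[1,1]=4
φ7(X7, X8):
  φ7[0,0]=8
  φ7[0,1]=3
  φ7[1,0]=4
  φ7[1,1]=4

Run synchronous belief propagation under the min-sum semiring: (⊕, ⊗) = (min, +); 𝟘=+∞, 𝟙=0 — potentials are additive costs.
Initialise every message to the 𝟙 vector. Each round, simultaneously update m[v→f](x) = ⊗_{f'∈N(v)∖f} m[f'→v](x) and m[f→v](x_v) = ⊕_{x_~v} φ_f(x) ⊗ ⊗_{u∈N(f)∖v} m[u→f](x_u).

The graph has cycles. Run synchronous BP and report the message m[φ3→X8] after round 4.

init: all messages = 𝟙 over 2 values
r1 m[φ0→X5] = [0, 2]
r1 m[φ0→X11] = [2, 0]
r1 m[φ1→X11] = [3, 3]
r1 m[φ1→X10] = [3, 3]
r1 m[φ2→X11] = [6, 0]
r1 m[φ2→X1] = [0, 0]
r1 m[φ3→X11] = [5, 1]
r1 m[φ3→X8] = [4, 1]
r1 m[φ4→X7] = [1, 2]
r1 m[φ4→X11] = [2, 1]
r1 m[φ5→X5] = [0, 6]
r1 m[φ5→X1] = [6, 0]
r1 m[φ6→X5] = [4, 3]
r1 m[φ6→X1] = [3, 4]
r1 m[φ7→X7] = [3, 4]
r1 m[φ7→X8] = [4, 3]
r1 m[X5→φ0] = [0, 0]
r1 m[X5→φ5] = [0, 0]
r1 m[X5→φ6] = [0, 0]
r1 m[X7→φ4] = [0, 0]
r1 m[X7→φ7] = [0, 0]
r1 m[X11→φ0] = [0, 0]
r1 m[X11→φ1] = [0, 0]
r1 m[X11→φ2] = [0, 0]
r1 m[X11→φ3] = [0, 0]
r1 m[X11→φ4] = [0, 0]
r1 m[X8→φ3] = [0, 0]
r1 m[X8→φ7] = [0, 0]
r1 m[X10→φ1] = [0, 0]
r1 m[X1→φ2] = [0, 0]
r1 m[X1→φ5] = [0, 0]
r1 m[X1→φ6] = [0, 0]
r2 m[φ0→X5] = [0, 2]
r2 m[φ0→X11] = [2, 0]
r2 m[φ1→X11] = [3, 3]
r2 m[φ1→X10] = [3, 3]
r2 m[φ2→X11] = [6, 0]
r2 m[φ2→X1] = [0, 0]
r2 m[φ3→X11] = [5, 1]
r2 m[φ3→X8] = [4, 1]
r2 m[φ4→X7] = [1, 2]
r2 m[φ4→X11] = [2, 1]
r2 m[φ5→X5] = [0, 6]
r2 m[φ5→X1] = [6, 0]
r2 m[φ6→X5] = [4, 3]
r2 m[φ6→X1] = [3, 4]
r2 m[φ7→X7] = [3, 4]
r2 m[φ7→X8] = [4, 3]
r2 m[X5→φ0] = [4, 9]
r2 m[X5→φ5] = [4, 5]
r2 m[X5→φ6] = [0, 8]
r2 m[X7→φ4] = [3, 4]
r2 m[X7→φ7] = [1, 2]
r2 m[X11→φ0] = [16, 5]
r2 m[X11→φ1] = [15, 2]
r2 m[X11→φ2] = [12, 5]
r2 m[X11→φ3] = [13, 4]
r2 m[X11→φ4] = [16, 4]
r2 m[X8→φ3] = [4, 3]
r2 m[X8→φ7] = [4, 1]
r2 m[X10→φ1] = [0, 0]
r2 m[X1→φ2] = [9, 4]
r2 m[X1→φ5] = [3, 4]
r2 m[X1→φ6] = [6, 0]
r3 m[φ0→X5] = [5, 11]
r3 m[φ0→X11] = [8, 4]
r3 m[φ1→X11] = [3, 3]
r3 m[φ1→X10] = [5, 6]
r3 m[φ2→X11] = [12, 4]
r3 m[φ2→X1] = [5, 5]
r3 m[φ3→X11] = [8, 4]
r3 m[φ3→X8] = [8, 5]
r3 m[φ4→X7] = [5, 7]
r3 m[φ4→X11] = [6, 4]
r3 m[φ5→X5] = [4, 9]
r3 m[φ5→X1] = [11, 4]
r3 m[φ6→X5] = [4, 4]
r3 m[φ6→X1] = [9, 4]
r3 m[φ7→X7] = [4, 5]
r3 m[φ7→X8] = [6, 4]
r3 m[X5→φ0] = [4, 9]
r3 m[X5→φ5] = [4, 5]
r3 m[X5→φ6] = [0, 8]
r3 m[X7→φ4] = [3, 4]
r3 m[X7→φ7] = [1, 2]
r3 m[X11→φ0] = [16, 5]
r3 m[X11→φ1] = [15, 2]
r3 m[X11→φ2] = [12, 5]
r3 m[X11→φ3] = [13, 4]
r3 m[X11→φ4] = [16, 4]
r3 m[X8→φ3] = [4, 3]
r3 m[X8→φ7] = [4, 1]
r3 m[X10→φ1] = [0, 0]
r3 m[X1→φ2] = [9, 4]
r3 m[X1→φ5] = [3, 4]
r3 m[X1→φ6] = [6, 0]
r4 m[φ0→X5] = [5, 11]
r4 m[φ0→X11] = [8, 4]
r4 m[φ1→X11] = [3, 3]
r4 m[φ1→X10] = [5, 6]
r4 m[φ2→X11] = [12, 4]
r4 m[φ2→X1] = [5, 5]
r4 m[φ3→X11] = [8, 4]
r4 m[φ3→X8] = [8, 5]
r4 m[φ4→X7] = [5, 7]
r4 m[φ4→X11] = [6, 4]
r4 m[φ5→X5] = [4, 9]
r4 m[φ5→X1] = [11, 4]
r4 m[φ6→X5] = [4, 4]
r4 m[φ6→X1] = [9, 4]
r4 m[φ7→X7] = [4, 5]
r4 m[φ7→X8] = [6, 4]
r4 m[X5→φ0] = [8, 13]
r4 m[X5→φ5] = [9, 15]
r4 m[X5→φ6] = [9, 20]
r4 m[X7→φ4] = [4, 5]
r4 m[X7→φ7] = [5, 7]
r4 m[X11→φ0] = [29, 15]
r4 m[X11→φ1] = [34, 16]
r4 m[X11→φ2] = [25, 15]
r4 m[X11→φ3] = [29, 15]
r4 m[X11→φ4] = [31, 15]
r4 m[X8→φ3] = [6, 4]
r4 m[X8→φ7] = [8, 5]
r4 m[X10→φ1] = [0, 0]
r4 m[X1→φ2] = [20, 8]
r4 m[X1→φ5] = [14, 9]
r4 m[X1→φ6] = [16, 9]

message @ round 4 = [8, 5]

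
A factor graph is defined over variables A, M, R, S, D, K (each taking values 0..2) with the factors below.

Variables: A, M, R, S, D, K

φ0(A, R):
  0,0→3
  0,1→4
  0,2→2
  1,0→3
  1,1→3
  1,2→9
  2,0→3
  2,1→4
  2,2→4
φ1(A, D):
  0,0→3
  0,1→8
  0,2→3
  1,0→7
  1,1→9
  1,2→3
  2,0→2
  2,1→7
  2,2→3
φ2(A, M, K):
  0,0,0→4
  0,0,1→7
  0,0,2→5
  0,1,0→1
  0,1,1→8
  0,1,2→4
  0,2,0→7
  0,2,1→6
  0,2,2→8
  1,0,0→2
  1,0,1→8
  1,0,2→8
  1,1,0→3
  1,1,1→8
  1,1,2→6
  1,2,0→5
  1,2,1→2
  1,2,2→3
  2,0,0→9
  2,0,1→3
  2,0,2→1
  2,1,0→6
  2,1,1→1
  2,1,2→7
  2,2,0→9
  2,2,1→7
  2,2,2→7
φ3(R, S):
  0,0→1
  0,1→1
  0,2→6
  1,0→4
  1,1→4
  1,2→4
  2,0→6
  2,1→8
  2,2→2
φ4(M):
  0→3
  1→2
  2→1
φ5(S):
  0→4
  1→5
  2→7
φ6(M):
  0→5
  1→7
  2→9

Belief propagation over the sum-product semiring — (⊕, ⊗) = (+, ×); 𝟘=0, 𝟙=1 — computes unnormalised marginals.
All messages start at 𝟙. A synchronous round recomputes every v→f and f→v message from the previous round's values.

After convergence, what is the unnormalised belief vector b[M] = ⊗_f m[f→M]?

b[M] = [8956650, 7869946, 5076324]

init: all messages = 𝟙 over 3 values
r1 m[φ0→A] = [9, 15, 11]
r1 m[φ0→R] = [9, 11, 15]
r1 m[φ1→A] = [14, 19, 12]
r1 m[φ1→D] = [12, 24, 9]
r1 m[φ2→A] = [50, 45, 50]
r1 m[φ2→M] = [47, 44, 54]
r1 m[φ2→K] = [46, 50, 49]
r1 m[φ3→R] = [8, 12, 16]
r1 m[φ3→S] = [11, 13, 12]
r1 m[φ4→M] = [3, 2, 1]
r1 m[φ5→S] = [4, 5, 7]
r1 m[φ6→M] = [5, 7, 9]
r1 m[A→φ0] = [1, 1, 1]
r1 m[A→φ1] = [1, 1, 1]
r1 m[A→φ2] = [1, 1, 1]
r1 m[M→φ2] = [1, 1, 1]
r1 m[M→φ4] = [1, 1, 1]
r1 m[M→φ6] = [1, 1, 1]
r1 m[R→φ0] = [1, 1, 1]
r1 m[R→φ3] = [1, 1, 1]
r1 m[S→φ3] = [1, 1, 1]
r1 m[S→φ5] = [1, 1, 1]
r1 m[D→φ1] = [1, 1, 1]
r1 m[K→φ2] = [1, 1, 1]
r2 m[φ0→A] = [9, 15, 11]
r2 m[φ0→R] = [9, 11, 15]
r2 m[φ1→A] = [14, 19, 12]
r2 m[φ1→D] = [12, 24, 9]
r2 m[φ2→A] = [50, 45, 50]
r2 m[φ2→M] = [47, 44, 54]
r2 m[φ2→K] = [46, 50, 49]
r2 m[φ3→R] = [8, 12, 16]
r2 m[φ3→S] = [11, 13, 12]
r2 m[φ4→M] = [3, 2, 1]
r2 m[φ5→S] = [4, 5, 7]
r2 m[φ6→M] = [5, 7, 9]
r2 m[A→φ0] = [700, 855, 600]
r2 m[A→φ1] = [450, 675, 550]
r2 m[A→φ2] = [126, 285, 132]
r2 m[M→φ2] = [15, 14, 9]
r2 m[M→φ4] = [235, 308, 486]
r2 m[M→φ6] = [141, 88, 54]
r2 m[R→φ0] = [8, 12, 16]
r2 m[R→φ3] = [9, 11, 15]
r2 m[S→φ3] = [4, 5, 7]
r2 m[S→φ5] = [11, 13, 12]
r2 m[D→φ1] = [1, 1, 1]
r2 m[K→φ2] = [1, 1, 1]
r3 m[φ0→A] = [104, 204, 136]
r3 m[φ0→R] = [6465, 7765, 11495]
r3 m[φ1→A] = [14, 19, 12]
r3 m[φ1→D] = [7175, 13525, 5025]
r3 m[φ2→A] = [611, 598, 598]
r3 m[φ2→M] = [8862, 8331, 8532]
r3 m[φ2→K] = [90207, 121500, 114645]
r3 m[φ3→R] = [51, 64, 78]
r3 m[φ3→S] = [143, 173, 128]
r3 m[φ4→M] = [3, 2, 1]
r3 m[φ5→S] = [4, 5, 7]
r3 m[φ6→M] = [5, 7, 9]
r3 m[A→φ0] = [700, 855, 600]
r3 m[A→φ1] = [450, 675, 550]
r3 m[A→φ2] = [126, 285, 132]
r3 m[M→φ2] = [15, 14, 9]
r3 m[M→φ4] = [235, 308, 486]
r3 m[M→φ6] = [141, 88, 54]
r3 m[R→φ0] = [8, 12, 16]
r3 m[R→φ3] = [9, 11, 15]
r3 m[S→φ3] = [4, 5, 7]
r3 m[S→φ5] = [11, 13, 12]
r3 m[D→φ1] = [1, 1, 1]
r3 m[K→φ2] = [1, 1, 1]
r4 m[φ0→A] = [104, 204, 136]
r4 m[φ0→R] = [6465, 7765, 11495]
r4 m[φ1→A] = [14, 19, 12]
r4 m[φ1→D] = [7175, 13525, 5025]
r4 m[φ2→A] = [611, 598, 598]
r4 m[φ2→M] = [8862, 8331, 8532]
r4 m[φ2→K] = [90207, 121500, 114645]
r4 m[φ3→R] = [51, 64, 78]
r4 m[φ3→S] = [143, 173, 128]
r4 m[φ4→M] = [3, 2, 1]
r4 m[φ5→S] = [4, 5, 7]
r4 m[φ6→M] = [5, 7, 9]
r4 m[A→φ0] = [8554, 11362, 7176]
r4 m[A→φ1] = [63544, 121992, 81328]
r4 m[A→φ2] = [1456, 3876, 1632]
r4 m[M→φ2] = [15, 14, 9]
r4 m[M→φ4] = [44310, 58317, 76788]
r4 m[M→φ6] = [26586, 16662, 8532]
r4 m[R→φ0] = [51, 64, 78]
r4 m[R→φ3] = [6465, 7765, 11495]
r4 m[S→φ3] = [4, 5, 7]
r4 m[S→φ5] = [143, 173, 128]
r4 m[D→φ1] = [1, 1, 1]
r4 m[K→φ2] = [1, 1, 1]
r5 m[φ0→A] = [565, 1047, 721]
r5 m[φ0→R] = [81276, 97006, 148070]
r5 m[φ1→A] = [14, 19, 12]
r5 m[φ1→D] = [1207232, 2175576, 800592]
r5 m[φ2→A] = [611, 598, 598]
r5 m[φ2→M] = [114280, 107668, 106872]
r5 m[φ2→K] = [1142564, 1562680, 1478156]
r5 m[φ3→R] = [51, 64, 78]
r5 m[φ3→S] = [106495, 129485, 92840]
r5 m[φ4→M] = [3, 2, 1]
r5 m[φ5→S] = [4, 5, 7]
r5 m[φ6→M] = [5, 7, 9]
r5 m[A→φ0] = [8554, 11362, 7176]
r5 m[A→φ1] = [63544, 121992, 81328]
r5 m[A→φ2] = [1456, 3876, 1632]
r5 m[M→φ2] = [15, 14, 9]
r5 m[M→φ4] = [44310, 58317, 76788]
r5 m[M→φ6] = [26586, 16662, 8532]
r5 m[R→φ0] = [51, 64, 78]
r5 m[R→φ3] = [6465, 7765, 11495]
r5 m[S→φ3] = [4, 5, 7]
r5 m[S→φ5] = [143, 173, 128]
r5 m[D→φ1] = [1, 1, 1]
r5 m[K→φ2] = [1, 1, 1]
r6 m[φ0→A] = [565, 1047, 721]
r6 m[φ0→R] = [81276, 97006, 148070]
r6 m[φ1→A] = [14, 19, 12]
r6 m[φ1→D] = [1207232, 2175576, 800592]
r6 m[φ2→A] = [611, 598, 598]
r6 m[φ2→M] = [114280, 107668, 106872]
r6 m[φ2→K] = [1142564, 1562680, 1478156]
r6 m[φ3→R] = [51, 64, 78]
r6 m[φ3→S] = [106495, 129485, 92840]
r6 m[φ4→M] = [3, 2, 1]
r6 m[φ5→S] = [4, 5, 7]
r6 m[φ6→M] = [5, 7, 9]
r6 m[A→φ0] = [8554, 11362, 7176]
r6 m[A→φ1] = [345215, 626106, 431158]
r6 m[A→φ2] = [7910, 19893, 8652]
r6 m[M→φ2] = [15, 14, 9]
r6 m[M→φ4] = [571400, 753676, 961848]
r6 m[M→φ6] = [342840, 215336, 106872]
r6 m[R→φ0] = [51, 64, 78]
r6 m[R→φ3] = [81276, 97006, 148070]
r6 m[S→φ3] = [4, 5, 7]
r6 m[S→φ5] = [106495, 129485, 92840]
r6 m[D→φ1] = [1, 1, 1]
r6 m[K→φ2] = [1, 1, 1]
r7 m[φ0→A] = [565, 1047, 721]
r7 m[φ0→R] = [81276, 97006, 148070]
r7 m[φ1→A] = [14, 19, 12]
r7 m[φ1→D] = [6280703, 11414780, 4207437]
r7 m[φ2→A] = [611, 598, 598]
r7 m[φ2→M] = [597110, 562139, 564036]
r7 m[φ2→K] = [6006751, 8172404, 7723765]
r7 m[φ3→R] = [51, 64, 78]
r7 m[φ3→S] = [1357720, 1653860, 1171820]
r7 m[φ4→M] = [3, 2, 1]
r7 m[φ5→S] = [4, 5, 7]
r7 m[φ6→M] = [5, 7, 9]
r7 m[A→φ0] = [8554, 11362, 7176]
r7 m[A→φ1] = [345215, 626106, 431158]
r7 m[A→φ2] = [7910, 19893, 8652]
r7 m[M→φ2] = [15, 14, 9]
r7 m[M→φ4] = [571400, 753676, 961848]
r7 m[M→φ6] = [342840, 215336, 106872]
r7 m[R→φ0] = [51, 64, 78]
r7 m[R→φ3] = [81276, 97006, 148070]
r7 m[S→φ3] = [4, 5, 7]
r7 m[S→φ5] = [106495, 129485, 92840]
r7 m[D→φ1] = [1, 1, 1]
r7 m[K→φ2] = [1, 1, 1]
r8 m[φ0→A] = [565, 1047, 721]
r8 m[φ0→R] = [81276, 97006, 148070]
r8 m[φ1→A] = [14, 19, 12]
r8 m[φ1→D] = [6280703, 11414780, 4207437]
r8 m[φ2→A] = [611, 598, 598]
r8 m[φ2→M] = [597110, 562139, 564036]
r8 m[φ2→K] = [6006751, 8172404, 7723765]
r8 m[φ3→R] = [51, 64, 78]
r8 m[φ3→S] = [1357720, 1653860, 1171820]
r8 m[φ4→M] = [3, 2, 1]
r8 m[φ5→S] = [4, 5, 7]
r8 m[φ6→M] = [5, 7, 9]
r8 m[A→φ0] = [8554, 11362, 7176]
r8 m[A→φ1] = [345215, 626106, 431158]
r8 m[A→φ2] = [7910, 19893, 8652]
r8 m[M→φ2] = [15, 14, 9]
r8 m[M→φ4] = [2985550, 3934973, 5076324]
r8 m[M→φ6] = [1791330, 1124278, 564036]
r8 m[R→φ0] = [51, 64, 78]
r8 m[R→φ3] = [81276, 97006, 148070]
r8 m[S→φ3] = [4, 5, 7]
r8 m[S→φ5] = [1357720, 1653860, 1171820]
r8 m[D→φ1] = [1, 1, 1]
r8 m[K→φ2] = [1, 1, 1]
r9 m[φ0→A] = [565, 1047, 721]
r9 m[φ0→R] = [81276, 97006, 148070]
r9 m[φ1→A] = [14, 19, 12]
r9 m[φ1→D] = [6280703, 11414780, 4207437]
r9 m[φ2→A] = [611, 598, 598]
r9 m[φ2→M] = [597110, 562139, 564036]
r9 m[φ2→K] = [6006751, 8172404, 7723765]
r9 m[φ3→R] = [51, 64, 78]
r9 m[φ3→S] = [1357720, 1653860, 1171820]
r9 m[φ4→M] = [3, 2, 1]
r9 m[φ5→S] = [4, 5, 7]
r9 m[φ6→M] = [5, 7, 9]
r9 m[A→φ0] = [8554, 11362, 7176]
r9 m[A→φ1] = [345215, 626106, 431158]
r9 m[A→φ2] = [7910, 19893, 8652]
r9 m[M→φ2] = [15, 14, 9]
r9 m[M→φ4] = [2985550, 3934973, 5076324]
r9 m[M→φ6] = [1791330, 1124278, 564036]
r9 m[R→φ0] = [51, 64, 78]
r9 m[R→φ3] = [81276, 97006, 148070]
r9 m[S→φ3] = [4, 5, 7]
r9 m[S→φ5] = [1357720, 1653860, 1171820]
r9 m[D→φ1] = [1, 1, 1]
r9 m[K→φ2] = [1, 1, 1]
fixed point reached at round 9
b[M] = ⊗ incoming = [8956650, 7869946, 5076324]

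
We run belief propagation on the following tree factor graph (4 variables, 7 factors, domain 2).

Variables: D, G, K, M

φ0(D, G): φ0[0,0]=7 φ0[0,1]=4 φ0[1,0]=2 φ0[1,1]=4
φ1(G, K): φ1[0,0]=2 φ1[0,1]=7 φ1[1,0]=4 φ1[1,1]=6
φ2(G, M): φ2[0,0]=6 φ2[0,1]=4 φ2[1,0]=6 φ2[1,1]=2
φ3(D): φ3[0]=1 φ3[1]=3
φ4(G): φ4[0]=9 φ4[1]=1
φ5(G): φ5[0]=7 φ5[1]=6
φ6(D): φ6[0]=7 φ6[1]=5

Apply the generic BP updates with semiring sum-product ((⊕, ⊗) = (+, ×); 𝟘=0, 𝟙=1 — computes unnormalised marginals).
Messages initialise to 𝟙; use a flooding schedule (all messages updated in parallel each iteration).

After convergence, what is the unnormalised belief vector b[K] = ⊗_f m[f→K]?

init: all messages = 𝟙 over 2 values
r1 m[φ0→D] = [11, 6]
r1 m[φ0→G] = [9, 8]
r1 m[φ1→G] = [9, 10]
r1 m[φ1→K] = [6, 13]
r1 m[φ2→G] = [10, 8]
r1 m[φ2→M] = [12, 6]
r1 m[φ3→D] = [1, 3]
r1 m[φ4→G] = [9, 1]
r1 m[φ5→G] = [7, 6]
r1 m[φ6→D] = [7, 5]
r1 m[D→φ0] = [1, 1]
r1 m[D→φ3] = [1, 1]
r1 m[D→φ6] = [1, 1]
r1 m[G→φ0] = [1, 1]
r1 m[G→φ1] = [1, 1]
r1 m[G→φ2] = [1, 1]
r1 m[G→φ4] = [1, 1]
r1 m[G→φ5] = [1, 1]
r1 m[K→φ1] = [1, 1]
r1 m[M→φ2] = [1, 1]
r2 m[φ0→D] = [11, 6]
r2 m[φ0→G] = [9, 8]
r2 m[φ1→G] = [9, 10]
r2 m[φ1→K] = [6, 13]
r2 m[φ2→G] = [10, 8]
r2 m[φ2→M] = [12, 6]
r2 m[φ3→D] = [1, 3]
r2 m[φ4→G] = [9, 1]
r2 m[φ5→G] = [7, 6]
r2 m[φ6→D] = [7, 5]
r2 m[D→φ0] = [7, 15]
r2 m[D→φ3] = [77, 30]
r2 m[D→φ6] = [11, 18]
r2 m[G→φ0] = [5670, 480]
r2 m[G→φ1] = [5670, 384]
r2 m[G→φ2] = [5103, 480]
r2 m[G→φ4] = [5670, 3840]
r2 m[G→φ5] = [7290, 640]
r2 m[K→φ1] = [1, 1]
r2 m[M→φ2] = [1, 1]
r3 m[φ0→D] = [41610, 13260]
r3 m[φ0→G] = [79, 88]
r3 m[φ1→G] = [9, 10]
r3 m[φ1→K] = [12876, 41994]
r3 m[φ2→G] = [10, 8]
r3 m[φ2→M] = [33498, 21372]
r3 m[φ3→D] = [1, 3]
r3 m[φ4→G] = [9, 1]
r3 m[φ5→G] = [7, 6]
r3 m[φ6→D] = [7, 5]
r3 m[D→φ0] = [7, 15]
r3 m[D→φ3] = [77, 30]
r3 m[D→φ6] = [11, 18]
r3 m[G→φ0] = [5670, 480]
r3 m[G→φ1] = [5670, 384]
r3 m[G→φ2] = [5103, 480]
r3 m[G→φ4] = [5670, 3840]
r3 m[G→φ5] = [7290, 640]
r3 m[K→φ1] = [1, 1]
r3 m[M→φ2] = [1, 1]
r4 m[φ0→D] = [41610, 13260]
r4 m[φ0→G] = [79, 88]
r4 m[φ1→G] = [9, 10]
r4 m[φ1→K] = [12876, 41994]
r4 m[φ2→G] = [10, 8]
r4 m[φ2→M] = [33498, 21372]
r4 m[φ3→D] = [1, 3]
r4 m[φ4→G] = [9, 1]
r4 m[φ5→G] = [7, 6]
r4 m[φ6→D] = [7, 5]
r4 m[D→φ0] = [7, 15]
r4 m[D→φ3] = [291270, 66300]
r4 m[D→φ6] = [41610, 39780]
r4 m[G→φ0] = [5670, 480]
r4 m[G→φ1] = [49770, 4224]
r4 m[G→φ2] = [44793, 5280]
r4 m[G→φ4] = [49770, 42240]
r4 m[G→φ5] = [63990, 7040]
r4 m[K→φ1] = [1, 1]
r4 m[M→φ2] = [1, 1]
r5 m[φ0→D] = [41610, 13260]
r5 m[φ0→G] = [79, 88]
r5 m[φ1→G] = [9, 10]
r5 m[φ1→K] = [116436, 373734]
r5 m[φ2→G] = [10, 8]
r5 m[φ2→M] = [300438, 189732]
r5 m[φ3→D] = [1, 3]
r5 m[φ4→G] = [9, 1]
r5 m[φ5→G] = [7, 6]
r5 m[φ6→D] = [7, 5]
r5 m[D→φ0] = [7, 15]
r5 m[D→φ3] = [291270, 66300]
r5 m[D→φ6] = [41610, 39780]
r5 m[G→φ0] = [5670, 480]
r5 m[G→φ1] = [49770, 4224]
r5 m[G→φ2] = [44793, 5280]
r5 m[G→φ4] = [49770, 42240]
r5 m[G→φ5] = [63990, 7040]
r5 m[K→φ1] = [1, 1]
r5 m[M→φ2] = [1, 1]
r6 m[φ0→D] = [41610, 13260]
r6 m[φ0→G] = [79, 88]
r6 m[φ1→G] = [9, 10]
r6 m[φ1→K] = [116436, 373734]
r6 m[φ2→G] = [10, 8]
r6 m[φ2→M] = [300438, 189732]
r6 m[φ3→D] = [1, 3]
r6 m[φ4→G] = [9, 1]
r6 m[φ5→G] = [7, 6]
r6 m[φ6→D] = [7, 5]
r6 m[D→φ0] = [7, 15]
r6 m[D→φ3] = [291270, 66300]
r6 m[D→φ6] = [41610, 39780]
r6 m[G→φ0] = [5670, 480]
r6 m[G→φ1] = [49770, 4224]
r6 m[G→φ2] = [44793, 5280]
r6 m[G→φ4] = [49770, 42240]
r6 m[G→φ5] = [63990, 7040]
r6 m[K→φ1] = [1, 1]
r6 m[M→φ2] = [1, 1]
fixed point reached at round 6
b[K] = ⊗ incoming = [116436, 373734]

b[K] = [116436, 373734]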